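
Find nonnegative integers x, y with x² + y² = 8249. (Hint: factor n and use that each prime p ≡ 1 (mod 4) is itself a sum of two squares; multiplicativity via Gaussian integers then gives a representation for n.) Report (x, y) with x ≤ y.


Step 1: Factor n = 8249 = 73 · 113.
Step 2: Check the mod-4 condition on each prime factor: 73 ≡ 1 (mod 4), exponent 1; 113 ≡ 1 (mod 4), exponent 1.
All primes ≡ 3 (mod 4) appear to even exponent (or don't appear), so by the two-squares theorem n IS expressible as a sum of two squares.
Step 3: Build a representation. Here n = 73 · 113 is a product of primes ≡ 1 (mod 4). Each prime p ≡ 1 (mod 4) is itself a sum of two squares; find a² by testing p − a² for a perfect square:
  73: 73 − 1² = 72, 73 − 2² = 69, 73 − 3² = 64 = 8² ⇒ 73 = 3² + 8².
  113: 113 − 1² = 112, 113 − 2² = 109, 113 − 3² = 104, 113 − 4² = 97, 113 − 5² = 88, 113 − 6² = 77, 113 − 7² = 64 = 8² ⇒ 113 = 7² + 8².
  Combine using the Brahmagupta–Fibonacci identity (a² + b²)(c² + d²) = (ac − bd)² + (ad + bc)² = (ac + bd)² + (ad − bc)²:
  73 · 113 = 8249: from (3² + 8²)(7² + 8²), take (3·7 − 8·8, 3·8 + 8·7) = (21 − 64, 24 + 56) = (-43, 80); dropping signs (only squares matter) gives (43, 80); check 43² + 80² = 1849 + 6400 = 8249 ✓.
Step 4: Order so x ≤ y and verify: 43² + 80² = 1849 + 6400 = 8249 = n. ✓

n = 8249 = 43² + 80² (one valid representation with x ≤ y).


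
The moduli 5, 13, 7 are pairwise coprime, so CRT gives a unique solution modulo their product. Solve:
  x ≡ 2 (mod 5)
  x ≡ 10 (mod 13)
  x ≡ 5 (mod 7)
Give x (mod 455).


Moduli 5, 13, 7 are pairwise coprime; by CRT there is a unique solution modulo M = 5 · 13 · 7 = 455.
Solve pairwise, accumulating the modulus:
  Start with x ≡ 2 (mod 5).
  Combine with x ≡ 10 (mod 13): since gcd(5, 13) = 1, we get a unique residue mod 65.
    Write x = 2 + 5·t and substitute into x ≡ 10 (mod 13): 5·t ≡ 10 − 2 = 8 (mod 13).
    The inverse of 5 mod 13 is 8 (since 5·8 = 40 = 3·13 + 1), so t ≡ 8·8 = 64 ≡ 12 (mod 13).
    Then x = 2 + 5·12 = 62, valid modulo lcm(5, 13) = 65: x ≡ 62 (mod 65).
  Combine with x ≡ 5 (mod 7): since gcd(65, 7) = 1, we get a unique residue mod 455.
    Write x = 62 + 65·t and substitute into x ≡ 5 (mod 7): 65·t ≡ 5 − 62 = -57 (mod 7).
    Reduce coefficients mod 7: 2·t ≡ 6 (mod 7).
    The inverse of 2 mod 7 is 4 (since 2·4 = 8 = 1·7 + 1), so t ≡ 4·6 = 24 ≡ 3 (mod 7).
    Then x = 62 + 65·3 = 257, valid modulo lcm(65, 7) = 455: x ≡ 257 (mod 455).
Verify: 257 mod 5 = 2 ✓, 257 mod 13 = 10 ✓, 257 mod 7 = 5 ✓.

x ≡ 257 (mod 455).


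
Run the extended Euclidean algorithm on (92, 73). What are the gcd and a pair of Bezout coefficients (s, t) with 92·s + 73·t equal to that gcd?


Euclidean algorithm on (92, 73) — divide until remainder is 0:
  92 = 1 · 73 + 19
  73 = 3 · 19 + 16
  19 = 1 · 16 + 3
  16 = 5 · 3 + 1
  3 = 3 · 1 + 0
gcd(92, 73) = 1.
Track Bezout coefficients alongside the remainders: start with r₀ = 92 = a·1 + b·0 (s = 1, t = 0) and r₁ = 73 = a·0 + b·1 (s = 0, t = 1); each new remainder r_{k+1} = r_{k-1} − q_k·r_k inherits s_{k+1} = s_{k-1} − q_k·s_k, t_{k+1} = t_{k-1} − q_k·t_k, so r_k = a·s_k + b·t_k at every step:
  q = 1: r = 19, s = 1 − 1·0 = 1, t = 0 − 1·1 = -1  (check: 92·1 + 73·(-1) = 19)
  q = 3: r = 16, s = 0 − 3·1 = -3, t = 1 − 3·(-1) = 4  (check: 92·(-3) + 73·4 = 16)
  q = 1: r = 3, s = 1 − 1·(-3) = 4, t = -1 − 1·4 = -5  (check: 92·4 + 73·(-5) = 3)
  q = 5: r = 1, s = -3 − 5·4 = -23, t = 4 − 5·(-5) = 29  (check: 92·(-23) + 73·29 = 1)
The row with r = 1 (the gcd) gives the Bezout coefficients s = -23, t = 29.
Result: 92 · (-23) + 73 · (29) = 1.

gcd(92, 73) = 1; s = -23, t = 29 (check: 92·(-23) + 73·29 = 1).


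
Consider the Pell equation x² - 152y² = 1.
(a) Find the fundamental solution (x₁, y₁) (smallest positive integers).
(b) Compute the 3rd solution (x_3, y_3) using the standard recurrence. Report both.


Step 1: Find the fundamental solution (x₁, y₁) of x² - 152y² = 1.
  Expand √152 as a continued fraction. a₀ = ⌊√152⌋ = 12; iterate m_{k+1} = d_k·a_k − m_k, d_{k+1} = (152 − m_{k+1}²)/d_k, a_{k+1} = ⌊(a₀ + m_{k+1})/d_{k+1}⌋ (starting m₀ = 0, d₀ = 1), with convergents p_k = a_k·p_{k-1} + p_{k-2}, q_k = a_k·q_{k-1} + q_{k-2} (p₋₁ = 1, q₋₁ = 0):
  k = 0: a₀ = 12; p₀/q₀ = 12/1; p₀² − 152·q₀² = 144 − 152 = -8.
  k = 1: m = 12, d = 8, a = ⌊(12 + 12)/8⌋ = 3; p/q = (3·12 + 1)/(3·1 + 0) = 37/3; p² − 152·q² = 1369 − 1368 = 1.
  The first convergent with p² − 152·q² = 1 gives the fundamental solution (x₁, y₁) = (37, 3).
Step 2: Apply the recurrence (x_{n+1}, y_{n+1}) = (x₁x_n + 152y₁y_n, x₁y_n + y₁x_n) repeatedly.
  From (x_1, y_1) = (37, 3): x_2 = 37·37 + 152·3·3 = 2737; y_2 = 37·3 + 3·37 = 222.
  From (x_2, y_2) = (2737, 222): x_3 = 37·2737 + 152·3·222 = 202501; y_3 = 37·222 + 3·2737 = 16425.
Step 3: Verify x_3² - 152·y_3² = 41006655001 - 41006655000 = 1 (should be 1). ✓

(x_1, y_1) = (37, 3); (x_3, y_3) = (202501, 16425).


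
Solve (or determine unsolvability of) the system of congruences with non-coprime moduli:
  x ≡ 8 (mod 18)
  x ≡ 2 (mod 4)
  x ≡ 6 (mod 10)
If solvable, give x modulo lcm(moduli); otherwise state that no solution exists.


Moduli 18, 4, 10 are not pairwise coprime, so CRT works modulo lcm(m_i) when all pairwise compatibility conditions hold.
Pairwise compatibility: gcd(m_i, m_j) must divide a_i - a_j for every pair.
Merge one congruence at a time:
  Start: x ≡ 8 (mod 18).
  Combine with x ≡ 2 (mod 4): gcd(18, 4) = 2; 2 - 8 = -6, which IS divisible by 2, so compatible.
    Write x = 8 + 18·t and substitute into x ≡ 2 (mod 4): 18·t ≡ 2 − 8 = -6 (mod 4).
    Divide the congruence (and modulus) by g = 2: 9·t ≡ -3 (mod 2).
    Reduce coefficients mod 2: 1·t ≡ 1 (mod 2).
    So t ≡ 1 (mod 2).
    Then x = 8 + 18·1 = 26, valid modulo lcm(18, 4) = 36: x ≡ 26 (mod 36).
  Combine with x ≡ 6 (mod 10): gcd(36, 10) = 2; 6 - 26 = -20, which IS divisible by 2, so compatible.
    Write x = 26 + 36·t and substitute into x ≡ 6 (mod 10): 36·t ≡ 6 − 26 = -20 (mod 10).
    Divide the congruence (and modulus) by g = 2: 18·t ≡ -10 (mod 5).
    Reduce coefficients mod 5: 3·t ≡ 0 (mod 5).
    The inverse of 3 mod 5 is 2 (since 3·2 = 6 = 1·5 + 1), so t ≡ 2·0 = 0 ≡ 0 (mod 5).
    Then x = 26 + 36·0 = 26, valid modulo lcm(36, 10) = 180: x ≡ 26 (mod 180).
Verify: 26 mod 18 = 8, 26 mod 4 = 2, 26 mod 10 = 6.

x ≡ 26 (mod 180).


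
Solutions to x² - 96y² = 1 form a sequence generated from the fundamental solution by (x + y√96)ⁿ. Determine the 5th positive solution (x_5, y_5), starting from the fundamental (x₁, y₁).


Step 1: Find the fundamental solution (x₁, y₁) of x² - 96y² = 1.
  Expand √96 as a continued fraction. a₀ = ⌊√96⌋ = 9; iterate m_{k+1} = d_k·a_k − m_k, d_{k+1} = (96 − m_{k+1}²)/d_k, a_{k+1} = ⌊(a₀ + m_{k+1})/d_{k+1}⌋ (starting m₀ = 0, d₀ = 1), with convergents p_k = a_k·p_{k-1} + p_{k-2}, q_k = a_k·q_{k-1} + q_{k-2} (p₋₁ = 1, q₋₁ = 0):
  k = 0: a₀ = 9; p₀/q₀ = 9/1; p₀² − 96·q₀² = 81 − 96 = -15.
  k = 1: m = 9, d = 15, a = ⌊(9 + 9)/15⌋ = 1; p/q = (1·9 + 1)/(1·1 + 0) = 10/1; p² − 96·q² = 100 − 96 = 4.
  k = 2: m = 6, d = 4, a = ⌊(9 + 6)/4⌋ = 3; p/q = (3·10 + 9)/(3·1 + 1) = 39/4; p² − 96·q² = 1521 − 1536 = -15.
  k = 3: m = 6, d = 15, a = ⌊(9 + 6)/15⌋ = 1; p/q = (1·39 + 10)/(1·4 + 1) = 49/5; p² − 96·q² = 2401 − 2400 = 1.
  The first convergent with p² − 96·q² = 1 gives the fundamental solution (x₁, y₁) = (49, 5).
Step 2: Apply the recurrence (x_{n+1}, y_{n+1}) = (x₁x_n + 96y₁y_n, x₁y_n + y₁x_n) repeatedly.
  From (x_1, y_1) = (49, 5): x_2 = 49·49 + 96·5·5 = 4801; y_2 = 49·5 + 5·49 = 490.
  From (x_2, y_2) = (4801, 490): x_3 = 49·4801 + 96·5·490 = 470449; y_3 = 49·490 + 5·4801 = 48015.
  From (x_3, y_3) = (470449, 48015): x_4 = 49·470449 + 96·5·48015 = 46099201; y_4 = 49·48015 + 5·470449 = 4704980.
  From (x_4, y_4) = (46099201, 4704980): x_5 = 49·46099201 + 96·5·4704980 = 4517251249; y_5 = 49·4704980 + 5·46099201 = 461040025.
Step 3: Verify x_5² - 96·y_5² = 20405558846592060001 - 20405558846592060000 = 1 (should be 1). ✓

(x_1, y_1) = (49, 5); (x_5, y_5) = (4517251249, 461040025).


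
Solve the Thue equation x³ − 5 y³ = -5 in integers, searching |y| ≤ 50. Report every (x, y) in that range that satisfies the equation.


The equation is x³ - 5y³ = -5. For fixed y, x³ = 5·y³ − 5, so a solution requires the RHS to be a perfect cube.
Strategy: iterate y from -50 to 50, compute RHS = 5·y³ − 5, and check whether it is a (positive or negative) perfect cube.
Check small values of y:
  y = 0: RHS = -5 is not a perfect cube.
  y = 1: RHS = 0 = (0)³ ⇒ x = 0 works.
  y = -1: RHS = -10 is not a perfect cube.
  y = 2: RHS = 35 is not a perfect cube.
  y = -2: RHS = -45 is not a perfect cube.
  y = 3: RHS = 130 is not a perfect cube.
  y = -3: RHS = -140 is not a perfect cube.
Continuing the search up to |y| = 50 finds no further solutions beyond those listed.
Collected solutions: (0, 1).

Solutions (with |y| ≤ 50): (0, 1).


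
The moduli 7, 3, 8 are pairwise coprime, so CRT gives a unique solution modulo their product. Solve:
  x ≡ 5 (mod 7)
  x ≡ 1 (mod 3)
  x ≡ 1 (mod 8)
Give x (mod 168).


Moduli 7, 3, 8 are pairwise coprime; by CRT there is a unique solution modulo M = 7 · 3 · 8 = 168.
Solve pairwise, accumulating the modulus:
  Start with x ≡ 5 (mod 7).
  Combine with x ≡ 1 (mod 3): since gcd(7, 3) = 1, we get a unique residue mod 21.
    Write x = 5 + 7·t and substitute into x ≡ 1 (mod 3): 7·t ≡ 1 − 5 = -4 (mod 3).
    Reduce coefficients mod 3: 1·t ≡ 2 (mod 3).
    So t ≡ 2 (mod 3).
    Then x = 5 + 7·2 = 19, valid modulo lcm(7, 3) = 21: x ≡ 19 (mod 21).
  Combine with x ≡ 1 (mod 8): since gcd(21, 8) = 1, we get a unique residue mod 168.
    Write x = 19 + 21·t and substitute into x ≡ 1 (mod 8): 21·t ≡ 1 − 19 = -18 (mod 8).
    Reduce coefficients mod 8: 5·t ≡ 6 (mod 8).
    The inverse of 5 mod 8 is 5 (since 5·5 = 25 = 3·8 + 1), so t ≡ 5·6 = 30 ≡ 6 (mod 8).
    Then x = 19 + 21·6 = 145, valid modulo lcm(21, 8) = 168: x ≡ 145 (mod 168).
Verify: 145 mod 7 = 5 ✓, 145 mod 3 = 1 ✓, 145 mod 8 = 1 ✓.

x ≡ 145 (mod 168).


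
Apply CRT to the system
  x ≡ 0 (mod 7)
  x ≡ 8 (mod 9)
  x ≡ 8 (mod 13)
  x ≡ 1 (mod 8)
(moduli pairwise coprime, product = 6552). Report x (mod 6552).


Product of moduli M = 7 · 9 · 13 · 8 = 6552.
Merge one congruence at a time:
  Start: x ≡ 0 (mod 7).
  Combine with x ≡ 8 (mod 9); new modulus lcm = 63.
    Write x = 0 + 7·t and substitute into x ≡ 8 (mod 9): 7·t ≡ 8 − 0 = 8 (mod 9).
    The inverse of 7 mod 9 is 4 (since 7·4 = 28 = 3·9 + 1), so t ≡ 4·8 = 32 ≡ 5 (mod 9).
    Then x = 0 + 7·5 = 35, valid modulo lcm(7, 9) = 63: x ≡ 35 (mod 63).
  Combine with x ≡ 8 (mod 13); new modulus lcm = 819.
    Write x = 35 + 63·t and substitute into x ≡ 8 (mod 13): 63·t ≡ 8 − 35 = -27 (mod 13).
    Reduce coefficients mod 13: 11·t ≡ 12 (mod 13).
    The inverse of 11 mod 13 is 6 (since 11·6 = 66 = 5·13 + 1), so t ≡ 6·12 = 72 ≡ 7 (mod 13).
    Then x = 35 + 63·7 = 476, valid modulo lcm(63, 13) = 819: x ≡ 476 (mod 819).
  Combine with x ≡ 1 (mod 8); new modulus lcm = 6552.
    Write x = 476 + 819·t and substitute into x ≡ 1 (mod 8): 819·t ≡ 1 − 476 = -475 (mod 8).
    Reduce coefficients mod 8: 3·t ≡ 5 (mod 8).
    The inverse of 3 mod 8 is 3 (since 3·3 = 9 = 1·8 + 1), so t ≡ 3·5 = 15 ≡ 7 (mod 8).
    Then x = 476 + 819·7 = 6209, valid modulo lcm(819, 8) = 6552: x ≡ 6209 (mod 6552).
Verify against each original: 6209 mod 7 = 0, 6209 mod 9 = 8, 6209 mod 13 = 8, 6209 mod 8 = 1.

x ≡ 6209 (mod 6552).


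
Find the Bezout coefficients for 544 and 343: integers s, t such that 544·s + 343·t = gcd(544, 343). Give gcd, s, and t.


Euclidean algorithm on (544, 343) — divide until remainder is 0:
  544 = 1 · 343 + 201
  343 = 1 · 201 + 142
  201 = 1 · 142 + 59
  142 = 2 · 59 + 24
  59 = 2 · 24 + 11
  24 = 2 · 11 + 2
  11 = 5 · 2 + 1
  2 = 2 · 1 + 0
gcd(544, 343) = 1.
Track Bezout coefficients alongside the remainders: start with r₀ = 544 = a·1 + b·0 (s = 1, t = 0) and r₁ = 343 = a·0 + b·1 (s = 0, t = 1); each new remainder r_{k+1} = r_{k-1} − q_k·r_k inherits s_{k+1} = s_{k-1} − q_k·s_k, t_{k+1} = t_{k-1} − q_k·t_k, so r_k = a·s_k + b·t_k at every step:
  q = 1: r = 201, s = 1 − 1·0 = 1, t = 0 − 1·1 = -1  (check: 544·1 + 343·(-1) = 201)
  q = 1: r = 142, s = 0 − 1·1 = -1, t = 1 − 1·(-1) = 2  (check: 544·(-1) + 343·2 = 142)
  q = 1: r = 59, s = 1 − 1·(-1) = 2, t = -1 − 1·2 = -3  (check: 544·2 + 343·(-3) = 59)
  q = 2: r = 24, s = -1 − 2·2 = -5, t = 2 − 2·(-3) = 8  (check: 544·(-5) + 343·8 = 24)
  q = 2: r = 11, s = 2 − 2·(-5) = 12, t = -3 − 2·8 = -19  (check: 544·12 + 343·(-19) = 11)
  q = 2: r = 2, s = -5 − 2·12 = -29, t = 8 − 2·(-19) = 46  (check: 544·(-29) + 343·46 = 2)
  q = 5: r = 1, s = 12 − 5·(-29) = 157, t = -19 − 5·46 = -249  (check: 544·157 + 343·(-249) = 1)
The row with r = 1 (the gcd) gives the Bezout coefficients s = 157, t = -249.
Result: 544 · (157) + 343 · (-249) = 1.

gcd(544, 343) = 1; s = 157, t = -249 (check: 544·157 + 343·(-249) = 1).


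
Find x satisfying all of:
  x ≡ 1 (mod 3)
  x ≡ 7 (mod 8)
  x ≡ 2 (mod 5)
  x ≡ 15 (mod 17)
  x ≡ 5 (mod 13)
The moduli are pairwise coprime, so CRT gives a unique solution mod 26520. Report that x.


Product of moduli M = 3 · 8 · 5 · 17 · 13 = 26520.
Merge one congruence at a time:
  Start: x ≡ 1 (mod 3).
  Combine with x ≡ 7 (mod 8); new modulus lcm = 24.
    Write x = 1 + 3·t and substitute into x ≡ 7 (mod 8): 3·t ≡ 7 − 1 = 6 (mod 8).
    The inverse of 3 mod 8 is 3 (since 3·3 = 9 = 1·8 + 1), so t ≡ 3·6 = 18 ≡ 2 (mod 8).
    Then x = 1 + 3·2 = 7, valid modulo lcm(3, 8) = 24: x ≡ 7 (mod 24).
  Combine with x ≡ 2 (mod 5); new modulus lcm = 120.
    Write x = 7 + 24·t and substitute into x ≡ 2 (mod 5): 24·t ≡ 2 − 7 = -5 (mod 5).
    Reduce coefficients mod 5: 4·t ≡ 0 (mod 5).
    The inverse of 4 mod 5 is 4 (since 4·4 = 16 = 3·5 + 1), so t ≡ 4·0 = 0 ≡ 0 (mod 5).
    Then x = 7 + 24·0 = 7, valid modulo lcm(24, 5) = 120: x ≡ 7 (mod 120).
  Combine with x ≡ 15 (mod 17); new modulus lcm = 2040.
    Write x = 7 + 120·t and substitute into x ≡ 15 (mod 17): 120·t ≡ 15 − 7 = 8 (mod 17).
    Reduce coefficients mod 17: 1·t ≡ 8 (mod 17).
    So t ≡ 8 (mod 17).
    Then x = 7 + 120·8 = 967, valid modulo lcm(120, 17) = 2040: x ≡ 967 (mod 2040).
  Combine with x ≡ 5 (mod 13); new modulus lcm = 26520.
    Write x = 967 + 2040·t and substitute into x ≡ 5 (mod 13): 2040·t ≡ 5 − 967 = -962 (mod 13).
    Reduce coefficients mod 13: 12·t ≡ 0 (mod 13).
    The inverse of 12 mod 13 is 12 (since 12·12 = 144 = 11·13 + 1), so t ≡ 12·0 = 0 ≡ 0 (mod 13).
    Then x = 967 + 2040·0 = 967, valid modulo lcm(2040, 13) = 26520: x ≡ 967 (mod 26520).
Verify against each original: 967 mod 3 = 1, 967 mod 8 = 7, 967 mod 5 = 2, 967 mod 17 = 15, 967 mod 13 = 5.

x ≡ 967 (mod 26520).


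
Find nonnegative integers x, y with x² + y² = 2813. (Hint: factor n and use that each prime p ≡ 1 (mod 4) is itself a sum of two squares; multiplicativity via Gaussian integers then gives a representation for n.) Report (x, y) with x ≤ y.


Step 1: Factor n = 2813 = 29 · 97.
Step 2: Check the mod-4 condition on each prime factor: 29 ≡ 1 (mod 4), exponent 1; 97 ≡ 1 (mod 4), exponent 1.
All primes ≡ 3 (mod 4) appear to even exponent (or don't appear), so by the two-squares theorem n IS expressible as a sum of two squares.
Step 3: Build a representation. Here n = 29 · 97 is a product of primes ≡ 1 (mod 4). Each prime p ≡ 1 (mod 4) is itself a sum of two squares; find a² by testing p − a² for a perfect square:
  29: 29 − 1² = 28, 29 − 2² = 25 = 5² ⇒ 29 = 2² + 5².
  97: 97 − 1² = 96, 97 − 2² = 93, 97 − 3² = 88, 97 − 4² = 81 = 9² ⇒ 97 = 4² + 9².
  Combine using the Brahmagupta–Fibonacci identity (a² + b²)(c² + d²) = (ac − bd)² + (ad + bc)² = (ac + bd)² + (ad − bc)²:
  29 · 97 = 2813: from (2² + 5²)(4² + 9²), take (2·4 − 5·9, 2·9 + 5·4) = (8 − 45, 18 + 20) = (-37, 38); dropping signs (only squares matter) gives (37, 38); check 37² + 38² = 1369 + 1444 = 2813 ✓.
Step 4: Order so x ≤ y and verify: 37² + 38² = 1369 + 1444 = 2813 = n. ✓

n = 2813 = 37² + 38² (one valid representation with x ≤ y).


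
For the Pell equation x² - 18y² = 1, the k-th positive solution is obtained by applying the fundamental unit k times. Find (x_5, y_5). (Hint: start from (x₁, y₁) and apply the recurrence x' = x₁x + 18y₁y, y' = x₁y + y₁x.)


Step 1: Find the fundamental solution (x₁, y₁) of x² - 18y² = 1.
  Expand √18 as a continued fraction. a₀ = ⌊√18⌋ = 4; iterate m_{k+1} = d_k·a_k − m_k, d_{k+1} = (18 − m_{k+1}²)/d_k, a_{k+1} = ⌊(a₀ + m_{k+1})/d_{k+1}⌋ (starting m₀ = 0, d₀ = 1), with convergents p_k = a_k·p_{k-1} + p_{k-2}, q_k = a_k·q_{k-1} + q_{k-2} (p₋₁ = 1, q₋₁ = 0):
  k = 0: a₀ = 4; p₀/q₀ = 4/1; p₀² − 18·q₀² = 16 − 18 = -2.
  k = 1: m = 4, d = 2, a = ⌊(4 + 4)/2⌋ = 4; p/q = (4·4 + 1)/(4·1 + 0) = 17/4; p² − 18·q² = 289 − 288 = 1.
  The first convergent with p² − 18·q² = 1 gives the fundamental solution (x₁, y₁) = (17, 4).
Step 2: Apply the recurrence (x_{n+1}, y_{n+1}) = (x₁x_n + 18y₁y_n, x₁y_n + y₁x_n) repeatedly.
  From (x_1, y_1) = (17, 4): x_2 = 17·17 + 18·4·4 = 577; y_2 = 17·4 + 4·17 = 136.
  From (x_2, y_2) = (577, 136): x_3 = 17·577 + 18·4·136 = 19601; y_3 = 17·136 + 4·577 = 4620.
  From (x_3, y_3) = (19601, 4620): x_4 = 17·19601 + 18·4·4620 = 665857; y_4 = 17·4620 + 4·19601 = 156944.
  From (x_4, y_4) = (665857, 156944): x_5 = 17·665857 + 18·4·156944 = 22619537; y_5 = 17·156944 + 4·665857 = 5331476.
Step 3: Verify x_5² - 18·y_5² = 511643454094369 - 511643454094368 = 1 (should be 1). ✓

(x_1, y_1) = (17, 4); (x_5, y_5) = (22619537, 5331476).


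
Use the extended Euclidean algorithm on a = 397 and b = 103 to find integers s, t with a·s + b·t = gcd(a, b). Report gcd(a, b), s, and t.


Euclidean algorithm on (397, 103) — divide until remainder is 0:
  397 = 3 · 103 + 88
  103 = 1 · 88 + 15
  88 = 5 · 15 + 13
  15 = 1 · 13 + 2
  13 = 6 · 2 + 1
  2 = 2 · 1 + 0
gcd(397, 103) = 1.
Track Bezout coefficients alongside the remainders: start with r₀ = 397 = a·1 + b·0 (s = 1, t = 0) and r₁ = 103 = a·0 + b·1 (s = 0, t = 1); each new remainder r_{k+1} = r_{k-1} − q_k·r_k inherits s_{k+1} = s_{k-1} − q_k·s_k, t_{k+1} = t_{k-1} − q_k·t_k, so r_k = a·s_k + b·t_k at every step:
  q = 3: r = 88, s = 1 − 3·0 = 1, t = 0 − 3·1 = -3  (check: 397·1 + 103·(-3) = 88)
  q = 1: r = 15, s = 0 − 1·1 = -1, t = 1 − 1·(-3) = 4  (check: 397·(-1) + 103·4 = 15)
  q = 5: r = 13, s = 1 − 5·(-1) = 6, t = -3 − 5·4 = -23  (check: 397·6 + 103·(-23) = 13)
  q = 1: r = 2, s = -1 − 1·6 = -7, t = 4 − 1·(-23) = 27  (check: 397·(-7) + 103·27 = 2)
  q = 6: r = 1, s = 6 − 6·(-7) = 48, t = -23 − 6·27 = -185  (check: 397·48 + 103·(-185) = 1)
The row with r = 1 (the gcd) gives the Bezout coefficients s = 48, t = -185.
Result: 397 · (48) + 103 · (-185) = 1.

gcd(397, 103) = 1; s = 48, t = -185 (check: 397·48 + 103·(-185) = 1).


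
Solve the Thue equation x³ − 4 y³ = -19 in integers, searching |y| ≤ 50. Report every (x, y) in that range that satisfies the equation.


The equation is x³ - 4y³ = -19. For fixed y, x³ = 4·y³ − 19, so a solution requires the RHS to be a perfect cube.
Strategy: iterate y from -50 to 50, compute RHS = 4·y³ − 19, and check whether it is a (positive or negative) perfect cube.
Check small values of y:
  y = 0: RHS = -19 is not a perfect cube.
  y = 1: RHS = -15 is not a perfect cube.
  y = -1: RHS = -23 is not a perfect cube.
  y = 2: RHS = 13 is not a perfect cube.
  y = -2: RHS = -51 is not a perfect cube.
  y = 3: RHS = 89 is not a perfect cube.
  y = -3: RHS = -127 is not a perfect cube.
Continuing the search up to |y| = 50 finds no solutions either.
No (x, y) in the scanned range satisfies the equation.

No integer solutions with |y| ≤ 50.


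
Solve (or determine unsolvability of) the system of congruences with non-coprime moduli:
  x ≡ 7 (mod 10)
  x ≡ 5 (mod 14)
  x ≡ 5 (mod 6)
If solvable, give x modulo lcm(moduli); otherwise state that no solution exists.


Moduli 10, 14, 6 are not pairwise coprime, so CRT works modulo lcm(m_i) when all pairwise compatibility conditions hold.
Pairwise compatibility: gcd(m_i, m_j) must divide a_i - a_j for every pair.
Merge one congruence at a time:
  Start: x ≡ 7 (mod 10).
  Combine with x ≡ 5 (mod 14): gcd(10, 14) = 2; 5 - 7 = -2, which IS divisible by 2, so compatible.
    Write x = 7 + 10·t and substitute into x ≡ 5 (mod 14): 10·t ≡ 5 − 7 = -2 (mod 14).
    Divide the congruence (and modulus) by g = 2: 5·t ≡ -1 (mod 7).
    Reduce coefficients mod 7: 5·t ≡ 6 (mod 7).
    The inverse of 5 mod 7 is 3 (since 5·3 = 15 = 2·7 + 1), so t ≡ 3·6 = 18 ≡ 4 (mod 7).
    Then x = 7 + 10·4 = 47, valid modulo lcm(10, 14) = 70: x ≡ 47 (mod 70).
  Combine with x ≡ 5 (mod 6): gcd(70, 6) = 2; 5 - 47 = -42, which IS divisible by 2, so compatible.
    Write x = 47 + 70·t and substitute into x ≡ 5 (mod 6): 70·t ≡ 5 − 47 = -42 (mod 6).
    Divide the congruence (and modulus) by g = 2: 35·t ≡ -21 (mod 3).
    Reduce coefficients mod 3: 2·t ≡ 0 (mod 3).
    The inverse of 2 mod 3 is 2 (since 2·2 = 4 = 1·3 + 1), so t ≡ 2·0 = 0 ≡ 0 (mod 3).
    Then x = 47 + 70·0 = 47, valid modulo lcm(70, 6) = 210: x ≡ 47 (mod 210).
Verify: 47 mod 10 = 7, 47 mod 14 = 5, 47 mod 6 = 5.

x ≡ 47 (mod 210).


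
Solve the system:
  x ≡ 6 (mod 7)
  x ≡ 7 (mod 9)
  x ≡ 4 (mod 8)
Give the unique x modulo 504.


Moduli 7, 9, 8 are pairwise coprime; by CRT there is a unique solution modulo M = 7 · 9 · 8 = 504.
Solve pairwise, accumulating the modulus:
  Start with x ≡ 6 (mod 7).
  Combine with x ≡ 7 (mod 9): since gcd(7, 9) = 1, we get a unique residue mod 63.
    Write x = 6 + 7·t and substitute into x ≡ 7 (mod 9): 7·t ≡ 7 − 6 = 1 (mod 9).
    The inverse of 7 mod 9 is 4 (since 7·4 = 28 = 3·9 + 1), so t ≡ 4·1 = 4 ≡ 4 (mod 9).
    Then x = 6 + 7·4 = 34, valid modulo lcm(7, 9) = 63: x ≡ 34 (mod 63).
  Combine with x ≡ 4 (mod 8): since gcd(63, 8) = 1, we get a unique residue mod 504.
    Write x = 34 + 63·t and substitute into x ≡ 4 (mod 8): 63·t ≡ 4 − 34 = -30 (mod 8).
    Reduce coefficients mod 8: 7·t ≡ 2 (mod 8).
    The inverse of 7 mod 8 is 7 (since 7·7 = 49 = 6·8 + 1), so t ≡ 7·2 = 14 ≡ 6 (mod 8).
    Then x = 34 + 63·6 = 412, valid modulo lcm(63, 8) = 504: x ≡ 412 (mod 504).
Verify: 412 mod 7 = 6 ✓, 412 mod 9 = 7 ✓, 412 mod 8 = 4 ✓.

x ≡ 412 (mod 504).


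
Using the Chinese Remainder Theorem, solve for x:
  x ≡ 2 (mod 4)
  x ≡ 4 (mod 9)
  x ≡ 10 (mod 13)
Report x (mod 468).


Moduli 4, 9, 13 are pairwise coprime; by CRT there is a unique solution modulo M = 4 · 9 · 13 = 468.
Solve pairwise, accumulating the modulus:
  Start with x ≡ 2 (mod 4).
  Combine with x ≡ 4 (mod 9): since gcd(4, 9) = 1, we get a unique residue mod 36.
    Write x = 2 + 4·t and substitute into x ≡ 4 (mod 9): 4·t ≡ 4 − 2 = 2 (mod 9).
    The inverse of 4 mod 9 is 7 (since 4·7 = 28 = 3·9 + 1), so t ≡ 7·2 = 14 ≡ 5 (mod 9).
    Then x = 2 + 4·5 = 22, valid modulo lcm(4, 9) = 36: x ≡ 22 (mod 36).
  Combine with x ≡ 10 (mod 13): since gcd(36, 13) = 1, we get a unique residue mod 468.
    Write x = 22 + 36·t and substitute into x ≡ 10 (mod 13): 36·t ≡ 10 − 22 = -12 (mod 13).
    Reduce coefficients mod 13: 10·t ≡ 1 (mod 13).
    The inverse of 10 mod 13 is 4 (since 10·4 = 40 = 3·13 + 1), so t ≡ 4·1 = 4 ≡ 4 (mod 13).
    Then x = 22 + 36·4 = 166, valid modulo lcm(36, 13) = 468: x ≡ 166 (mod 468).
Verify: 166 mod 4 = 2 ✓, 166 mod 9 = 4 ✓, 166 mod 13 = 10 ✓.

x ≡ 166 (mod 468).


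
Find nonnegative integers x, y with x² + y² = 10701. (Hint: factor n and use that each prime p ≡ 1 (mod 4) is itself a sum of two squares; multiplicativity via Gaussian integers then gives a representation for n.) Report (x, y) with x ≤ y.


Step 1: Factor n = 10701 = 3^2 · 29 · 41.
Step 2: Check the mod-4 condition on each prime factor: 3 ≡ 3 (mod 4), exponent 2 (must be even); 29 ≡ 1 (mod 4), exponent 1; 41 ≡ 1 (mod 4), exponent 1.
All primes ≡ 3 (mod 4) appear to even exponent (or don't appear), so by the two-squares theorem n IS expressible as a sum of two squares.
Step 3: Build a representation. Group n = k² · m with k = 3 and m = 29 · 41 = 1189 (a product of primes ≡ 1 (mod 4)); a representation of m scales to one of n via (k·x)² + (k·y)² = k²(x² + y²). Each prime p ≡ 1 (mod 4) is itself a sum of two squares; find a² by testing p − a² for a perfect square:
  29: 29 − 1² = 28, 29 − 2² = 25 = 5² ⇒ 29 = 2² + 5².
  41: 41 − 1² = 40, 41 − 2² = 37, 41 − 3² = 32, 41 − 4² = 25 = 5² ⇒ 41 = 4² + 5².
  Combine using the Brahmagupta–Fibonacci identity (a² + b²)(c² + d²) = (ac − bd)² + (ad + bc)² = (ac + bd)² + (ad − bc)²:
  29 · 41 = 1189: from (2² + 5²)(4² + 5²), take (2·4 − 5·5, 2·5 + 5·4) = (8 − 25, 10 + 20) = (-17, 30); dropping signs (only squares matter) gives (17, 30); check 17² + 30² = 289 + 900 = 1189 ✓.
  Scale by k = 3: (3·17, 3·30) = (51, 90).
Step 4: Order so x ≤ y and verify: 51² + 90² = 2601 + 8100 = 10701 = n. ✓

n = 10701 = 51² + 90² (one valid representation with x ≤ y).


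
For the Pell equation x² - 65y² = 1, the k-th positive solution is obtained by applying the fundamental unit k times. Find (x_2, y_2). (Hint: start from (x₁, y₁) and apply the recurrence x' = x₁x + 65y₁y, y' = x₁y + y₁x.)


Step 1: Find the fundamental solution (x₁, y₁) of x² - 65y² = 1.
  Expand √65 as a continued fraction. a₀ = ⌊√65⌋ = 8; iterate m_{k+1} = d_k·a_k − m_k, d_{k+1} = (65 − m_{k+1}²)/d_k, a_{k+1} = ⌊(a₀ + m_{k+1})/d_{k+1}⌋ (starting m₀ = 0, d₀ = 1), with convergents p_k = a_k·p_{k-1} + p_{k-2}, q_k = a_k·q_{k-1} + q_{k-2} (p₋₁ = 1, q₋₁ = 0):
  k = 0: a₀ = 8; p₀/q₀ = 8/1; p₀² − 65·q₀² = 64 − 65 = -1.
  k = 1: m = 8, d = 1, a = ⌊(8 + 8)/1⌋ = 16; p/q = (16·8 + 1)/(16·1 + 0) = 129/16; p² − 65·q² = 16641 − 16640 = 1.
  The first convergent with p² − 65·q² = 1 gives the fundamental solution (x₁, y₁) = (129, 16).
Step 2: Apply the recurrence (x_{n+1}, y_{n+1}) = (x₁x_n + 65y₁y_n, x₁y_n + y₁x_n) repeatedly.
  From (x_1, y_1) = (129, 16): x_2 = 129·129 + 65·16·16 = 33281; y_2 = 129·16 + 16·129 = 4128.
Step 3: Verify x_2² - 65·y_2² = 1107624961 - 1107624960 = 1 (should be 1). ✓

(x_1, y_1) = (129, 16); (x_2, y_2) = (33281, 4128).


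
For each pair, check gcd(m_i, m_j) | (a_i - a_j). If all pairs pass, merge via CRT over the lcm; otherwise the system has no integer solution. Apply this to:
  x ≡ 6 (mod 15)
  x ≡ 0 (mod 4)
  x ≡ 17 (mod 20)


Moduli 15, 4, 20 are not pairwise coprime, so CRT works modulo lcm(m_i) when all pairwise compatibility conditions hold.
Pairwise compatibility: gcd(m_i, m_j) must divide a_i - a_j for every pair.
Merge one congruence at a time:
  Start: x ≡ 6 (mod 15).
  Combine with x ≡ 0 (mod 4): gcd(15, 4) = 1; 0 - 6 = -6, which IS divisible by 1, so compatible.
    Write x = 6 + 15·t and substitute into x ≡ 0 (mod 4): 15·t ≡ 0 − 6 = -6 (mod 4).
    Reduce coefficients mod 4: 3·t ≡ 2 (mod 4).
    The inverse of 3 mod 4 is 3 (since 3·3 = 9 = 2·4 + 1), so t ≡ 3·2 = 6 ≡ 2 (mod 4).
    Then x = 6 + 15·2 = 36, valid modulo lcm(15, 4) = 60: x ≡ 36 (mod 60).
  Combine with x ≡ 17 (mod 20): gcd(60, 20) = 20, and 17 - 36 = -19 is NOT divisible by 20.
    ⇒ system is inconsistent (no integer solution).

No solution (the system is inconsistent).


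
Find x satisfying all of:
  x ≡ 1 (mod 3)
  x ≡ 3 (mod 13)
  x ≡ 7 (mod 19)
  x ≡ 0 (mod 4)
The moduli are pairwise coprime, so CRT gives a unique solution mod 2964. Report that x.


Product of moduli M = 3 · 13 · 19 · 4 = 2964.
Merge one congruence at a time:
  Start: x ≡ 1 (mod 3).
  Combine with x ≡ 3 (mod 13); new modulus lcm = 39.
    Write x = 1 + 3·t and substitute into x ≡ 3 (mod 13): 3·t ≡ 3 − 1 = 2 (mod 13).
    The inverse of 3 mod 13 is 9 (since 3·9 = 27 = 2·13 + 1), so t ≡ 9·2 = 18 ≡ 5 (mod 13).
    Then x = 1 + 3·5 = 16, valid modulo lcm(3, 13) = 39: x ≡ 16 (mod 39).
  Combine with x ≡ 7 (mod 19); new modulus lcm = 741.
    Write x = 16 + 39·t and substitute into x ≡ 7 (mod 19): 39·t ≡ 7 − 16 = -9 (mod 19).
    Reduce coefficients mod 19: 1·t ≡ 10 (mod 19).
    So t ≡ 10 (mod 19).
    Then x = 16 + 39·10 = 406, valid modulo lcm(39, 19) = 741: x ≡ 406 (mod 741).
  Combine with x ≡ 0 (mod 4); new modulus lcm = 2964.
    Write x = 406 + 741·t and substitute into x ≡ 0 (mod 4): 741·t ≡ 0 − 406 = -406 (mod 4).
    Reduce coefficients mod 4: 1·t ≡ 2 (mod 4).
    So t ≡ 2 (mod 4).
    Then x = 406 + 741·2 = 1888, valid modulo lcm(741, 4) = 2964: x ≡ 1888 (mod 2964).
Verify against each original: 1888 mod 3 = 1, 1888 mod 13 = 3, 1888 mod 19 = 7, 1888 mod 4 = 0.

x ≡ 1888 (mod 2964).


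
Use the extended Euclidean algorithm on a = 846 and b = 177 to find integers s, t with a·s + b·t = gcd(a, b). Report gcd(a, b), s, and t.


Euclidean algorithm on (846, 177) — divide until remainder is 0:
  846 = 4 · 177 + 138
  177 = 1 · 138 + 39
  138 = 3 · 39 + 21
  39 = 1 · 21 + 18
  21 = 1 · 18 + 3
  18 = 6 · 3 + 0
gcd(846, 177) = 3.
Track Bezout coefficients alongside the remainders: start with r₀ = 846 = a·1 + b·0 (s = 1, t = 0) and r₁ = 177 = a·0 + b·1 (s = 0, t = 1); each new remainder r_{k+1} = r_{k-1} − q_k·r_k inherits s_{k+1} = s_{k-1} − q_k·s_k, t_{k+1} = t_{k-1} − q_k·t_k, so r_k = a·s_k + b·t_k at every step:
  q = 4: r = 138, s = 1 − 4·0 = 1, t = 0 − 4·1 = -4  (check: 846·1 + 177·(-4) = 138)
  q = 1: r = 39, s = 0 − 1·1 = -1, t = 1 − 1·(-4) = 5  (check: 846·(-1) + 177·5 = 39)
  q = 3: r = 21, s = 1 − 3·(-1) = 4, t = -4 − 3·5 = -19  (check: 846·4 + 177·(-19) = 21)
  q = 1: r = 18, s = -1 − 1·4 = -5, t = 5 − 1·(-19) = 24  (check: 846·(-5) + 177·24 = 18)
  q = 1: r = 3, s = 4 − 1·(-5) = 9, t = -19 − 1·24 = -43  (check: 846·9 + 177·(-43) = 3)
The row with r = 3 (the gcd) gives the Bezout coefficients s = 9, t = -43.
Result: 846 · (9) + 177 · (-43) = 3.

gcd(846, 177) = 3; s = 9, t = -43 (check: 846·9 + 177·(-43) = 3).


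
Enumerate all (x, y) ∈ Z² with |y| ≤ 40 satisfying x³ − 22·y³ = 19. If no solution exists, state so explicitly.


The equation is x³ - 22y³ = 19. For fixed y, x³ = 22·y³ + 19, so a solution requires the RHS to be a perfect cube.
Strategy: iterate y from -40 to 40, compute RHS = 22·y³ + 19, and check whether it is a (positive or negative) perfect cube.
Check small values of y:
  y = 0: RHS = 19 is not a perfect cube.
  y = 1: RHS = 41 is not a perfect cube.
  y = -1: RHS = -3 is not a perfect cube.
  y = 2: RHS = 195 is not a perfect cube.
  y = -2: RHS = -157 is not a perfect cube.
  y = 3: RHS = 613 is not a perfect cube.
  y = -3: RHS = -575 is not a perfect cube.
Continuing the search up to |y| = 40 finds no solutions either.
No (x, y) in the scanned range satisfies the equation.

No integer solutions with |y| ≤ 40.


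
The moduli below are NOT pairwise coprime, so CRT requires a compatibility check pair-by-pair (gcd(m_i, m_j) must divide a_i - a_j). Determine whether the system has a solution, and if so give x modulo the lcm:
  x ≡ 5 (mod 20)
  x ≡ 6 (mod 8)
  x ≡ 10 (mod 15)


Moduli 20, 8, 15 are not pairwise coprime, so CRT works modulo lcm(m_i) when all pairwise compatibility conditions hold.
Pairwise compatibility: gcd(m_i, m_j) must divide a_i - a_j for every pair.
Merge one congruence at a time:
  Start: x ≡ 5 (mod 20).
  Combine with x ≡ 6 (mod 8): gcd(20, 8) = 4, and 6 - 5 = 1 is NOT divisible by 4.
    ⇒ system is inconsistent (no integer solution).

No solution (the system is inconsistent).


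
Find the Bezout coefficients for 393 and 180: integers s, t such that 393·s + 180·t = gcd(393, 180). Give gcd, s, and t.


Euclidean algorithm on (393, 180) — divide until remainder is 0:
  393 = 2 · 180 + 33
  180 = 5 · 33 + 15
  33 = 2 · 15 + 3
  15 = 5 · 3 + 0
gcd(393, 180) = 3.
Track Bezout coefficients alongside the remainders: start with r₀ = 393 = a·1 + b·0 (s = 1, t = 0) and r₁ = 180 = a·0 + b·1 (s = 0, t = 1); each new remainder r_{k+1} = r_{k-1} − q_k·r_k inherits s_{k+1} = s_{k-1} − q_k·s_k, t_{k+1} = t_{k-1} − q_k·t_k, so r_k = a·s_k + b·t_k at every step:
  q = 2: r = 33, s = 1 − 2·0 = 1, t = 0 − 2·1 = -2  (check: 393·1 + 180·(-2) = 33)
  q = 5: r = 15, s = 0 − 5·1 = -5, t = 1 − 5·(-2) = 11  (check: 393·(-5) + 180·11 = 15)
  q = 2: r = 3, s = 1 − 2·(-5) = 11, t = -2 − 2·11 = -24  (check: 393·11 + 180·(-24) = 3)
The row with r = 3 (the gcd) gives the Bezout coefficients s = 11, t = -24.
Result: 393 · (11) + 180 · (-24) = 3.

gcd(393, 180) = 3; s = 11, t = -24 (check: 393·11 + 180·(-24) = 3).


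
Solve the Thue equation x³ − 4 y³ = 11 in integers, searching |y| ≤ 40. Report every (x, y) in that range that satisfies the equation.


The equation is x³ - 4y³ = 11. For fixed y, x³ = 4·y³ + 11, so a solution requires the RHS to be a perfect cube.
Strategy: iterate y from -40 to 40, compute RHS = 4·y³ + 11, and check whether it is a (positive or negative) perfect cube.
Check small values of y:
  y = 0: RHS = 11 is not a perfect cube.
  y = 1: RHS = 15 is not a perfect cube.
  y = -1: RHS = 7 is not a perfect cube.
  y = 2: RHS = 43 is not a perfect cube.
  y = -2: RHS = -21 is not a perfect cube.
  y = 3: RHS = 119 is not a perfect cube.
  y = -3: RHS = -97 is not a perfect cube.
Continuing the search up to |y| = 40 finds no solutions either.
No (x, y) in the scanned range satisfies the equation.

No integer solutions with |y| ≤ 40.


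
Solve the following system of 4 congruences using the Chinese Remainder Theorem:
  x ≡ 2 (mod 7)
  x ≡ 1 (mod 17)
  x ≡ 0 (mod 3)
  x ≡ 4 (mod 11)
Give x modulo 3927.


Product of moduli M = 7 · 17 · 3 · 11 = 3927.
Merge one congruence at a time:
  Start: x ≡ 2 (mod 7).
  Combine with x ≡ 1 (mod 17); new modulus lcm = 119.
    Write x = 2 + 7·t and substitute into x ≡ 1 (mod 17): 7·t ≡ 1 − 2 = -1 (mod 17).
    Reduce coefficients mod 17: 7·t ≡ 16 (mod 17).
    The inverse of 7 mod 17 is 5 (since 7·5 = 35 = 2·17 + 1), so t ≡ 5·16 = 80 ≡ 12 (mod 17).
    Then x = 2 + 7·12 = 86, valid modulo lcm(7, 17) = 119: x ≡ 86 (mod 119).
  Combine with x ≡ 0 (mod 3); new modulus lcm = 357.
    Write x = 86 + 119·t and substitute into x ≡ 0 (mod 3): 119·t ≡ 0 − 86 = -86 (mod 3).
    Reduce coefficients mod 3: 2·t ≡ 1 (mod 3).
    The inverse of 2 mod 3 is 2 (since 2·2 = 4 = 1·3 + 1), so t ≡ 2·1 = 2 ≡ 2 (mod 3).
    Then x = 86 + 119·2 = 324, valid modulo lcm(119, 3) = 357: x ≡ 324 (mod 357).
  Combine with x ≡ 4 (mod 11); new modulus lcm = 3927.
    Write x = 324 + 357·t and substitute into x ≡ 4 (mod 11): 357·t ≡ 4 − 324 = -320 (mod 11).
    Reduce coefficients mod 11: 5·t ≡ 10 (mod 11).
    The inverse of 5 mod 11 is 9 (since 5·9 = 45 = 4·11 + 1), so t ≡ 9·10 = 90 ≡ 2 (mod 11).
    Then x = 324 + 357·2 = 1038, valid modulo lcm(357, 11) = 3927: x ≡ 1038 (mod 3927).
Verify against each original: 1038 mod 7 = 2, 1038 mod 17 = 1, 1038 mod 3 = 0, 1038 mod 11 = 4.

x ≡ 1038 (mod 3927).


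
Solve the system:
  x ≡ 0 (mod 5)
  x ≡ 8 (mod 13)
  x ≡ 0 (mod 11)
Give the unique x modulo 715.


Moduli 5, 13, 11 are pairwise coprime; by CRT there is a unique solution modulo M = 5 · 13 · 11 = 715.
Solve pairwise, accumulating the modulus:
  Start with x ≡ 0 (mod 5).
  Combine with x ≡ 8 (mod 13): since gcd(5, 13) = 1, we get a unique residue mod 65.
    Write x = 0 + 5·t and substitute into x ≡ 8 (mod 13): 5·t ≡ 8 − 0 = 8 (mod 13).
    The inverse of 5 mod 13 is 8 (since 5·8 = 40 = 3·13 + 1), so t ≡ 8·8 = 64 ≡ 12 (mod 13).
    Then x = 0 + 5·12 = 60, valid modulo lcm(5, 13) = 65: x ≡ 60 (mod 65).
  Combine with x ≡ 0 (mod 11): since gcd(65, 11) = 1, we get a unique residue mod 715.
    Write x = 60 + 65·t and substitute into x ≡ 0 (mod 11): 65·t ≡ 0 − 60 = -60 (mod 11).
    Reduce coefficients mod 11: 10·t ≡ 6 (mod 11).
    The inverse of 10 mod 11 is 10 (since 10·10 = 100 = 9·11 + 1), so t ≡ 10·6 = 60 ≡ 5 (mod 11).
    Then x = 60 + 65·5 = 385, valid modulo lcm(65, 11) = 715: x ≡ 385 (mod 715).
Verify: 385 mod 5 = 0 ✓, 385 mod 13 = 8 ✓, 385 mod 11 = 0 ✓.

x ≡ 385 (mod 715).


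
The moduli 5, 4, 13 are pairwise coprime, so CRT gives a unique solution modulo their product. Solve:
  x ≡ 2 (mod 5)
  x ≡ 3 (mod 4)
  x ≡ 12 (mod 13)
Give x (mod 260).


Moduli 5, 4, 13 are pairwise coprime; by CRT there is a unique solution modulo M = 5 · 4 · 13 = 260.
Solve pairwise, accumulating the modulus:
  Start with x ≡ 2 (mod 5).
  Combine with x ≡ 3 (mod 4): since gcd(5, 4) = 1, we get a unique residue mod 20.
    Write x = 2 + 5·t and substitute into x ≡ 3 (mod 4): 5·t ≡ 3 − 2 = 1 (mod 4).
    Reduce coefficients mod 4: 1·t ≡ 1 (mod 4).
    So t ≡ 1 (mod 4).
    Then x = 2 + 5·1 = 7, valid modulo lcm(5, 4) = 20: x ≡ 7 (mod 20).
  Combine with x ≡ 12 (mod 13): since gcd(20, 13) = 1, we get a unique residue mod 260.
    Write x = 7 + 20·t and substitute into x ≡ 12 (mod 13): 20·t ≡ 12 − 7 = 5 (mod 13).
    Reduce coefficients mod 13: 7·t ≡ 5 (mod 13).
    The inverse of 7 mod 13 is 2 (since 7·2 = 14 = 1·13 + 1), so t ≡ 2·5 = 10 ≡ 10 (mod 13).
    Then x = 7 + 20·10 = 207, valid modulo lcm(20, 13) = 260: x ≡ 207 (mod 260).
Verify: 207 mod 5 = 2 ✓, 207 mod 4 = 3 ✓, 207 mod 13 = 12 ✓.

x ≡ 207 (mod 260).


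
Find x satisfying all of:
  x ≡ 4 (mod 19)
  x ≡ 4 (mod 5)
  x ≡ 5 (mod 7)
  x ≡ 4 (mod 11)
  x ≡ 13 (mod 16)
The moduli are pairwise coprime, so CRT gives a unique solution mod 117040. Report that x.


Product of moduli M = 19 · 5 · 7 · 11 · 16 = 117040.
Merge one congruence at a time:
  Start: x ≡ 4 (mod 19).
  Combine with x ≡ 4 (mod 5); new modulus lcm = 95.
    Write x = 4 + 19·t and substitute into x ≡ 4 (mod 5): 19·t ≡ 4 − 4 = 0 (mod 5).
    Reduce coefficients mod 5: 4·t ≡ 0 (mod 5).
    The inverse of 4 mod 5 is 4 (since 4·4 = 16 = 3·5 + 1), so t ≡ 4·0 = 0 ≡ 0 (mod 5).
    Then x = 4 + 19·0 = 4, valid modulo lcm(19, 5) = 95: x ≡ 4 (mod 95).
  Combine with x ≡ 5 (mod 7); new modulus lcm = 665.
    Write x = 4 + 95·t and substitute into x ≡ 5 (mod 7): 95·t ≡ 5 − 4 = 1 (mod 7).
    Reduce coefficients mod 7: 4·t ≡ 1 (mod 7).
    The inverse of 4 mod 7 is 2 (since 4·2 = 8 = 1·7 + 1), so t ≡ 2·1 = 2 ≡ 2 (mod 7).
    Then x = 4 + 95·2 = 194, valid modulo lcm(95, 7) = 665: x ≡ 194 (mod 665).
  Combine with x ≡ 4 (mod 11); new modulus lcm = 7315.
    Write x = 194 + 665·t and substitute into x ≡ 4 (mod 11): 665·t ≡ 4 − 194 = -190 (mod 11).
    Reduce coefficients mod 11: 5·t ≡ 8 (mod 11).
    The inverse of 5 mod 11 is 9 (since 5·9 = 45 = 4·11 + 1), so t ≡ 9·8 = 72 ≡ 6 (mod 11).
    Then x = 194 + 665·6 = 4184, valid modulo lcm(665, 11) = 7315: x ≡ 4184 (mod 7315).
  Combine with x ≡ 13 (mod 16); new modulus lcm = 117040.
    Write x = 4184 + 7315·t and substitute into x ≡ 13 (mod 16): 7315·t ≡ 13 − 4184 = -4171 (mod 16).
    Reduce coefficients mod 16: 3·t ≡ 5 (mod 16).
    The inverse of 3 mod 16 is 11 (since 3·11 = 33 = 2·16 + 1), so t ≡ 11·5 = 55 ≡ 7 (mod 16).
    Then x = 4184 + 7315·7 = 55389, valid modulo lcm(7315, 16) = 117040: x ≡ 55389 (mod 117040).
Verify against each original: 55389 mod 19 = 4, 55389 mod 5 = 4, 55389 mod 7 = 5, 55389 mod 11 = 4, 55389 mod 16 = 13.

x ≡ 55389 (mod 117040).
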